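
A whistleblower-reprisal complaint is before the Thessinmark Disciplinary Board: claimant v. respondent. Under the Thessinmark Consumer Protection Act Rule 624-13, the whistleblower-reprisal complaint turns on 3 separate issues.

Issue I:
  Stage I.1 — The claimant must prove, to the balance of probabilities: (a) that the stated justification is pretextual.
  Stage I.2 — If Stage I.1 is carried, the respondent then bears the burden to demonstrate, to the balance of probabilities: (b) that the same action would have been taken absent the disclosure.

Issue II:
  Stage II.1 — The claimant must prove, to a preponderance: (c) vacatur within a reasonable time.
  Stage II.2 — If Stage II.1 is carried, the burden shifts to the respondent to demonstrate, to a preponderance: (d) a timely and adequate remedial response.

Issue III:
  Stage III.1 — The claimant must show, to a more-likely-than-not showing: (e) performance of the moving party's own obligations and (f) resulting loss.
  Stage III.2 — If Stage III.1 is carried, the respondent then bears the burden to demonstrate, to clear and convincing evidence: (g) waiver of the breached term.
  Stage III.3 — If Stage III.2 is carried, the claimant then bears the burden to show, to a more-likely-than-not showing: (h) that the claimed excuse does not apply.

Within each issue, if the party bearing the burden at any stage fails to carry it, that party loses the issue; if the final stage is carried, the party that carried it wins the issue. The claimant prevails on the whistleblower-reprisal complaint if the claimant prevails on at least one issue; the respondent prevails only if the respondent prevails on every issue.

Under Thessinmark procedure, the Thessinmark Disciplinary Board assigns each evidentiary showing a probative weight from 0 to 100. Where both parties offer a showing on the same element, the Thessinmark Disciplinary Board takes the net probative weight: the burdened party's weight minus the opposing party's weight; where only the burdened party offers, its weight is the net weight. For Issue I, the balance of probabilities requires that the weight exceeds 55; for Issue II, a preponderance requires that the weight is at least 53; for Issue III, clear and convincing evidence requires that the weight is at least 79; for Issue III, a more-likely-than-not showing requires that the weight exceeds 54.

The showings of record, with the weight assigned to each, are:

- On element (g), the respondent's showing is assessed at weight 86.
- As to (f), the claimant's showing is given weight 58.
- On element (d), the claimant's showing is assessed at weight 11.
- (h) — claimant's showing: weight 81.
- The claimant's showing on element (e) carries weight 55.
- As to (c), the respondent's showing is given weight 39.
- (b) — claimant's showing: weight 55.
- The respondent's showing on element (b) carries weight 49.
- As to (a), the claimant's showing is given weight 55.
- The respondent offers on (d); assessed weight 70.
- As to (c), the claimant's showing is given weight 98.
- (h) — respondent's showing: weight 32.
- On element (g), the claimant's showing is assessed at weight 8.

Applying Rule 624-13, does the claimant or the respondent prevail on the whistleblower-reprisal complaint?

claimant

— Issue I —
Stage I.1 (claimant, the balance of probabilities, weight exceeds 55): (a) 55 ≤ 55 — fails.
  The claimant does not carry Stage I.1.
So the respondent prevails on this issue.
— Issue II —
Stage II.1 (claimant, a preponderance, weight is at least 53): (c) net 98−39=59 ≥ 53 — meets.
  The claimant carries Stage II.1; the respondent now bears the burden.
Stage II.2 (respondent, a preponderance, weight is at least 53): (d) net 70−11=59 ≥ 53 — meets.
  All elements met at the final stage.
Every stage carried; the respondent prevails on this issue.
— Issue III —
At Stage III.1 the claimant must meet a more-likely-than-not showing (weight exceeds 54): on (e) the weight is 55, > 54, so (e) meets the standard; on (f) the weight is 58, which does exceed 54, so (f) meets the standard.
  All elements met. The burden passes to the respondent.
At Stage III.2 the respondent must meet clear and convincing evidence (weight is at least 79): on (g) the weight is 86 less the opposing 8 gives net 78, which does not reach 79, so (g) does not meet the standard.
  The respondent does not carry Stage III.2.
So the claimant prevails on this issue.
Per-issue: Issue I → respondent; Issue II → respondent; Issue III → claimant. The claimant must prevail on at least one issue; overall, the claimant prevails.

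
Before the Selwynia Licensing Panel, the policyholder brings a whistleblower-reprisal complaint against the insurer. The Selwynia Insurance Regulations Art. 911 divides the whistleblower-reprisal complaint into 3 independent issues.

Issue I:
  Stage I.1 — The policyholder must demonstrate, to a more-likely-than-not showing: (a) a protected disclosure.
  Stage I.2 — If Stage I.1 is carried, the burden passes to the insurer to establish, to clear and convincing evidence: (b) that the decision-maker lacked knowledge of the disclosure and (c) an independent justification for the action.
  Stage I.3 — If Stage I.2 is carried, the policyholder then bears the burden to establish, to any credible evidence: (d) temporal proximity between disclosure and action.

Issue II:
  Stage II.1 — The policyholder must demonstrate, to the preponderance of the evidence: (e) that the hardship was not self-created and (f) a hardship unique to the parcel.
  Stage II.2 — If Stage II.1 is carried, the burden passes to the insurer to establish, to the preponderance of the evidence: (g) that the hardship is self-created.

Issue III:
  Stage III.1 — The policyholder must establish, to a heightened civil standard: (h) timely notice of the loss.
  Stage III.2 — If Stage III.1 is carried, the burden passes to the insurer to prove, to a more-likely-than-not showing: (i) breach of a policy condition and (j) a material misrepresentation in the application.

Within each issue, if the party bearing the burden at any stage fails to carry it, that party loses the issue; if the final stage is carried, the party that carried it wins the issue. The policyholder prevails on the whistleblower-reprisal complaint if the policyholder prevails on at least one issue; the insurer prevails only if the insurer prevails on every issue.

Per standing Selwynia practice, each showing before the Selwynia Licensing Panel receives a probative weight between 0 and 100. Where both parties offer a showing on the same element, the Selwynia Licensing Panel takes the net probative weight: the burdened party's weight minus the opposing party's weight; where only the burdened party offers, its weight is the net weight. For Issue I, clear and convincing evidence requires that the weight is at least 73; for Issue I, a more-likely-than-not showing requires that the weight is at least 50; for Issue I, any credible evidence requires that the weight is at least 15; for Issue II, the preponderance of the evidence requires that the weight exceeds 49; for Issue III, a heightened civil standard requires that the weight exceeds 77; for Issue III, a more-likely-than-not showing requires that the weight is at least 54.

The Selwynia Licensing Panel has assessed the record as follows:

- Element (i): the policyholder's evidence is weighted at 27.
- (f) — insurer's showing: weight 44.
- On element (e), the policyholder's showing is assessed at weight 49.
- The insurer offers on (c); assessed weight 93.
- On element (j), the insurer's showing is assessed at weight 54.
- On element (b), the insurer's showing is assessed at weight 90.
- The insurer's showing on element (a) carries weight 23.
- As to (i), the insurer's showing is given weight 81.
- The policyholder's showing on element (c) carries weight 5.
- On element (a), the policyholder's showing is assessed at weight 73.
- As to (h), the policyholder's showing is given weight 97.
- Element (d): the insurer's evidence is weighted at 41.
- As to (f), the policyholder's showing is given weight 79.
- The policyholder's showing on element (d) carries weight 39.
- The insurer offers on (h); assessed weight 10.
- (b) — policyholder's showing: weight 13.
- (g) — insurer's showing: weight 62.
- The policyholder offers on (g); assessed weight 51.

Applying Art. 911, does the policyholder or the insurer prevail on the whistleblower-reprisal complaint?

— Issue I —
Stage I.1 (policyholder, a more-likely-than-not showing, weight is at least 50): (a) net 73−23=50 ≥ 50 — meets.
  Stage I.1 carried; the burden shifts to the insurer.
Stage I.2 (insurer, clear and convincing evidence, weight is at least 73): (b) net 90−13=77 ≥ 73 — meets; (c) net 93−5=88 ≥ 73 — meets.
  Stage I.2 is satisfied; the onus moves to the policyholder.
Stage I.3 (policyholder, any credible evidence, weight is at least 15): (d) net 39−41=-2 < 15 — fails.
  Stage I.3 not carried; the policyholder fails its burden.
The insurer prevails on this issue.
— Issue II —
At Stage II.1 the policyholder must meet the preponderance of the evidence (weight exceeds 49): on (e) the weight is 49, ≤ 49, so (e) does not meet the standard; on (f) the weight is 79 less the opposing 44 gives net 35, which does not exceed 49, so (f) does not meet the standard.
  Stage II.1 not carried; the policyholder fails its burden.
The insurer prevails on this issue.
— Issue III —
Stage III.1 — burden on policyholder; standard: a heightened civil standard (weight exceeds 77).
    (h): 97 − 10 = 87 > 77 [met]
  All elements met. The burden passes to the insurer.
Stage III.2 — burden on insurer; standard: a more-likely-than-not showing (weight is at least 54).
    (i): 81 − 27 = 54 ≥ 54 [met]
    (j): 54 ≥ 54 [met]
  The insurer carries the last stage.
All stages carried — the insurer prevails on this issue.
Per-issue: Issue I → insurer; Issue II → insurer; Issue III → insurer. The policyholder must prevail on at least one issue; overall, the insurer prevails.

insurer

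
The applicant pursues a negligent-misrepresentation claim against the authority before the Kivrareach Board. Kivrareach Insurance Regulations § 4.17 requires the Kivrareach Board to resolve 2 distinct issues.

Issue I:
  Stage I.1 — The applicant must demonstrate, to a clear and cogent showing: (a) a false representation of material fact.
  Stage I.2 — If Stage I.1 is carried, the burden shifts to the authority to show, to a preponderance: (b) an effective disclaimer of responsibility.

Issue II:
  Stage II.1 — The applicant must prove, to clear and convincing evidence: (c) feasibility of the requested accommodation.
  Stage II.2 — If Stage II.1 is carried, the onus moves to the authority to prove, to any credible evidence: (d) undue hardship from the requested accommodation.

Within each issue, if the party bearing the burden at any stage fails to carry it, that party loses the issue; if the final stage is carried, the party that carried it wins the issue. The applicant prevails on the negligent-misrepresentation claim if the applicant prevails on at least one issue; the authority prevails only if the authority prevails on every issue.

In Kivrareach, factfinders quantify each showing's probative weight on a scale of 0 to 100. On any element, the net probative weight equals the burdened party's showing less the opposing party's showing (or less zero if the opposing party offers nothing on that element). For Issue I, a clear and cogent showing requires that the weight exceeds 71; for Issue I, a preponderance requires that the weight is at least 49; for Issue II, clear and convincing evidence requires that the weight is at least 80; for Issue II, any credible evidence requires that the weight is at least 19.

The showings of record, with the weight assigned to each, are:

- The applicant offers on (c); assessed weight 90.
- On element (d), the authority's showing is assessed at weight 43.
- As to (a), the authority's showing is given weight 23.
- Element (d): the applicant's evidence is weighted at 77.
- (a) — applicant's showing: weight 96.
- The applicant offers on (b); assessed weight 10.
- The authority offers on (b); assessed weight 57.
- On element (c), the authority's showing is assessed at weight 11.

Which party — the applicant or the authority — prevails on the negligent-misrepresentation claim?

— Issue I —
Stage I.1 — burden on applicant; standard: a clear and cogent showing (weight exceeds 71).
    (a): 96 − 23 = 73 > 71 [met]
  The applicant carries Stage I.1; the authority now bears the burden.
Stage I.2 — burden on authority; standard: a preponderance (weight is at least 49).
    (b): 57 − 10 = 47 < 49 [not met]
  Stage I.2 not carried; the authority fails its burden.
The analysis ends at Stage I.2; the applicant prevails on this issue.
— Issue II —
Stage II.1 (applicant, clear and convincing evidence, weight is at least 80): (c) net 90−11=79 < 80 — fails.
  Not every element is met, so the applicant fails to carry Stage II.1.
So the authority prevails on this issue.
Per-issue: Issue I → applicant; Issue II → authority. The applicant must prevail on at least one issue; overall, the applicant prevails.

applicant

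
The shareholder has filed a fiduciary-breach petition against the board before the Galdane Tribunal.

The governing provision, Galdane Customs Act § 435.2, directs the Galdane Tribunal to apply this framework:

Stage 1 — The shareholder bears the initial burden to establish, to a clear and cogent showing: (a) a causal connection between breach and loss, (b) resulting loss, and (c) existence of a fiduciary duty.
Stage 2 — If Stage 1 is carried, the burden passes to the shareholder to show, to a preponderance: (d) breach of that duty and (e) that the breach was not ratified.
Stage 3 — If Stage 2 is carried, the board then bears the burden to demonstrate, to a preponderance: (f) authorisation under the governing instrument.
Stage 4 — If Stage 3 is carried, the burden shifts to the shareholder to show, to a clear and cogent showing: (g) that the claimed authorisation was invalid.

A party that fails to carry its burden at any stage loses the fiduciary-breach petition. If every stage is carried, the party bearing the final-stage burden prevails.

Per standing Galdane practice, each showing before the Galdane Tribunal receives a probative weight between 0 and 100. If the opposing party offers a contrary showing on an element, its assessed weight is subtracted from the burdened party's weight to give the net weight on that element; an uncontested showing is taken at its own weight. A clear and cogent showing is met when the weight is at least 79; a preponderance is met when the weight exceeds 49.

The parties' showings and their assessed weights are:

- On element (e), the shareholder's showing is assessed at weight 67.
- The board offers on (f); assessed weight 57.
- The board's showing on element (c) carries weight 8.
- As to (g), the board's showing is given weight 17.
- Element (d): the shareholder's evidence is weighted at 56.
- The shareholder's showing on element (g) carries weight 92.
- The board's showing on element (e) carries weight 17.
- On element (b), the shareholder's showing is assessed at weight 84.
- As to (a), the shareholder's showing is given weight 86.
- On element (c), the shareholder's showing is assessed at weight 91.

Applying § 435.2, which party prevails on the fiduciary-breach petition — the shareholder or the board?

board

At Stage 1 the shareholder must meet a clear and cogent showing (weight is at least 79): on (a) the weight is 86, which does reach 79, so (a) meets the standard; on (b) the weight is 84, ≥ 79, so (b) meets the standard; on (c) the weight is 91 less the opposing 8 gives net 83, ≥ 79, so (c) meets the standard.
  All elements met. The shareholder retains the burden for Stage 2.
At Stage 2 the shareholder must meet a preponderance (weight exceeds 49): on (d) the weight is 56, > 49, so (d) meets the standard; on (e) the weight is 67 less the opposing 17 gives net 50, which does exceed 49, so (e) meets the standard.
  Stage 2 is satisfied; the onus moves to the board.
At Stage 3 the board must meet a preponderance (weight exceeds 49): on (f) the weight is 57, > 49, so (f) meets the standard.
  All elements met. The burden passes to the shareholder.
At Stage 4 the shareholder must meet a clear and cogent showing (weight is at least 79): on (g) the weight is 92 less the opposing 17 gives net 75, < 79, so (g) does not meet the standard.
  Not every element is met, so the shareholder fails to carry Stage 4.
The board prevails.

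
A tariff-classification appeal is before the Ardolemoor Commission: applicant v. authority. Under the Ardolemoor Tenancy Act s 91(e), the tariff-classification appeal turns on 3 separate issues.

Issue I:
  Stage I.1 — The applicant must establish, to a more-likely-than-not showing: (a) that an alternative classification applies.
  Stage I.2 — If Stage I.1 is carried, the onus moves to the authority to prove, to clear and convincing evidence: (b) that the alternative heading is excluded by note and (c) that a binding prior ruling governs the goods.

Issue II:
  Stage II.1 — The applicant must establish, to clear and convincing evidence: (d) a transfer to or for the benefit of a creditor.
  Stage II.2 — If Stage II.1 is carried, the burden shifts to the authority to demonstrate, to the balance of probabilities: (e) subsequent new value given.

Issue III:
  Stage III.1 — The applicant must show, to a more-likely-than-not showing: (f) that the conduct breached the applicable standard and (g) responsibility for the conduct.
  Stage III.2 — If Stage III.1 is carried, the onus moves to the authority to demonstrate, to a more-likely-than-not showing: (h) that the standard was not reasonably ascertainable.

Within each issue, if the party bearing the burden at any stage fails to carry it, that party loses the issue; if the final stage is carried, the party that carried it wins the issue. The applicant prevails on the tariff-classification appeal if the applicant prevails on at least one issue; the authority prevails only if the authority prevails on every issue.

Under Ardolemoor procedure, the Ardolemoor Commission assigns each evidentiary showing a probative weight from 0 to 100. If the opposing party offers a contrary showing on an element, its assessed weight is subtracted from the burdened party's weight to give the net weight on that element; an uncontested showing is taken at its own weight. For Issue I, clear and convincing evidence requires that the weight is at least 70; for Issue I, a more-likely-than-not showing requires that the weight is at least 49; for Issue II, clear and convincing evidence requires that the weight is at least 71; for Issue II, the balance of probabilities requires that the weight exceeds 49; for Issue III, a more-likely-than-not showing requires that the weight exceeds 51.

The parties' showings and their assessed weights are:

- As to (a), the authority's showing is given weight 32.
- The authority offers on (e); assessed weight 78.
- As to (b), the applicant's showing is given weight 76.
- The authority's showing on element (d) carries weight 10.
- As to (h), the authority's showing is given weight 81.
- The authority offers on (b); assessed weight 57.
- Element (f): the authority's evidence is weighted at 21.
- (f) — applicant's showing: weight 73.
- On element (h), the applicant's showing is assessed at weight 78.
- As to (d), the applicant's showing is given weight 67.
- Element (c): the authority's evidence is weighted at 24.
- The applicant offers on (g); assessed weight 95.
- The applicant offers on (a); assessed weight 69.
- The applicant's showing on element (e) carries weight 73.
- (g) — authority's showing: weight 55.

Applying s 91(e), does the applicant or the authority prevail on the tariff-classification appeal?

— Issue I —
At Stage I.1 the applicant must meet a more-likely-than-not showing (weight is at least 49): on (a) the weight is 69 less the opposing 32 gives net 37, which does not reach 49, so (a) does not meet the standard.
  Not every element is met, so the applicant fails to carry Stage I.1.
So the authority prevails on this issue.
— Issue II —
At Stage II.1 the applicant must meet clear and convincing evidence (weight is at least 71): on (d) the weight is 67 less the opposing 10 gives net 57, < 71, so (d) does not meet the standard.
  The applicant does not carry Stage II.1.
The authority prevails on this issue.
— Issue III —
At Stage III.1 the applicant must meet a more-likely-than-not showing (weight exceeds 51): on (f) the weight is 73 less the opposing 21 gives net 52, > 51, so (f) meets the standard; on (g) the weight is 95 less the opposing 55 gives net 40, which does not exceed 51, so (g) does not meet the standard.
  Not every element is met, so the applicant fails to carry Stage III.1.
The authority prevails on this issue.
Per-issue: Issue I → authority; Issue II → authority; Issue III → authority. The applicant must prevail on at least one issue; overall, the authority prevails.

authority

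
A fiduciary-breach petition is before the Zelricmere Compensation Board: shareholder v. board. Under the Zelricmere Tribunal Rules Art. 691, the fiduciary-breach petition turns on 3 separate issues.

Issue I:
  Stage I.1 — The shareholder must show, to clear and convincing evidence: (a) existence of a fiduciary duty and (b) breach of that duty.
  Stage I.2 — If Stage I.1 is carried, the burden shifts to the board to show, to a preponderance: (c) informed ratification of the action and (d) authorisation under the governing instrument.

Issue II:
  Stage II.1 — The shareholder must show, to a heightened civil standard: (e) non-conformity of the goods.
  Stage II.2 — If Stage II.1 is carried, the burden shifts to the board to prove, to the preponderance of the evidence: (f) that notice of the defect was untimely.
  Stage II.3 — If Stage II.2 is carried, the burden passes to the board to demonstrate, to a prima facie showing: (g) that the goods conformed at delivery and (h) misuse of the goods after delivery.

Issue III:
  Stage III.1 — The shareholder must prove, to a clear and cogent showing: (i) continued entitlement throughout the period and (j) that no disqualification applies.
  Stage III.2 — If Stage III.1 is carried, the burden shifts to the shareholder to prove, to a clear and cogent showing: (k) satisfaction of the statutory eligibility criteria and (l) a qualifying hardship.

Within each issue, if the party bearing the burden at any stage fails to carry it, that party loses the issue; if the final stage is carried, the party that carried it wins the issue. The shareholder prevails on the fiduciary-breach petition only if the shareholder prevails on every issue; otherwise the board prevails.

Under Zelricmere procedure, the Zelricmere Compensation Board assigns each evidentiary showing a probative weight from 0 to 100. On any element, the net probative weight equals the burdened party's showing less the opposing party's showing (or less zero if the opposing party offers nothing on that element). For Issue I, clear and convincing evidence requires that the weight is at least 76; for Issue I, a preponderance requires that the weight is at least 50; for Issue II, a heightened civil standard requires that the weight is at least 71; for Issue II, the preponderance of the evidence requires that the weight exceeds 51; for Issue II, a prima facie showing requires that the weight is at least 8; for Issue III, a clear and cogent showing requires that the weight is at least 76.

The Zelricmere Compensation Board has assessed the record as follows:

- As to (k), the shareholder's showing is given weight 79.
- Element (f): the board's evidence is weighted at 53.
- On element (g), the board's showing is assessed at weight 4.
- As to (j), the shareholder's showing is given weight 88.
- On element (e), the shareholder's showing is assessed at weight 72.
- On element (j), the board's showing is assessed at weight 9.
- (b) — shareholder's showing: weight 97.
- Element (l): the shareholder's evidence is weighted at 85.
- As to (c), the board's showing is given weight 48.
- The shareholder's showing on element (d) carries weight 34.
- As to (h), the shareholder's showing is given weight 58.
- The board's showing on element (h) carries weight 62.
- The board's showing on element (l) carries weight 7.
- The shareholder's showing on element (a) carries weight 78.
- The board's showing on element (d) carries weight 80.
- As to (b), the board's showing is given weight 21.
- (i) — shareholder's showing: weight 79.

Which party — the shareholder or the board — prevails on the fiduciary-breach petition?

shareholder

— Issue I —
Stage I.1 (shareholder, clear and convincing evidence, weight is at least 76): (a) 78 ≥ 76 — meets; (b) net 97−21=76 ≥ 76 — meets.
  Stage I.1 carried; the burden shifts to the board.
Stage I.2 (board, a preponderance, weight is at least 50): (c) 48 < 50 — fails; (d) net 80−34=46 < 50 — fails.
  Stage I.2 not carried; the board fails its burden.
The shareholder prevails on this issue.
— Issue II —
Stage II.1 — burden on shareholder; standard: a heightened civil standard (weight is at least 71).
    (e): 72 ≥ 71 [met]
  All elements met. The burden passes to the board.
Stage II.2 — burden on board; standard: the preponderance of the evidence (weight exceeds 51).
    (f): 53 > 51 [met]
  Stage II.2 is satisfied; the board continues to bear the burden.
Stage II.3 — burden on board; standard: a prima facie showing (weight is at least 8).
    (g): 4 < 8 [not met]
    (h): 62 − 58 = 4 < 8 [not met]
  Stage II.3 not carried; the board fails its burden.
The shareholder prevails on this issue.
— Issue III —
At Stage III.1 the shareholder must meet a clear and cogent showing (weight is at least 76): on (i) the weight is 79, ≥ 76, so (i) meets the standard; on (j) the weight is 88 less the opposing 9 gives net 79, ≥ 76, so (j) meets the standard.
  All elements met. The shareholder retains the burden for Stage III.2.
At Stage III.2 the shareholder must meet a clear and cogent showing (weight is at least 76): on (k) the weight is 79, which does reach 76, so (k) meets the standard; on (l) the weight is 85 less the opposing 7 gives net 78, ≥ 76, so (l) meets the standard.
  Stage III.2 carried; the final stage is satisfied.
Every stage carried; the shareholder prevails on this issue.
Per-issue: Issue I → shareholder; Issue II → shareholder; Issue III → shareholder. The shareholder must prevail on every issue; overall, the shareholder prevails.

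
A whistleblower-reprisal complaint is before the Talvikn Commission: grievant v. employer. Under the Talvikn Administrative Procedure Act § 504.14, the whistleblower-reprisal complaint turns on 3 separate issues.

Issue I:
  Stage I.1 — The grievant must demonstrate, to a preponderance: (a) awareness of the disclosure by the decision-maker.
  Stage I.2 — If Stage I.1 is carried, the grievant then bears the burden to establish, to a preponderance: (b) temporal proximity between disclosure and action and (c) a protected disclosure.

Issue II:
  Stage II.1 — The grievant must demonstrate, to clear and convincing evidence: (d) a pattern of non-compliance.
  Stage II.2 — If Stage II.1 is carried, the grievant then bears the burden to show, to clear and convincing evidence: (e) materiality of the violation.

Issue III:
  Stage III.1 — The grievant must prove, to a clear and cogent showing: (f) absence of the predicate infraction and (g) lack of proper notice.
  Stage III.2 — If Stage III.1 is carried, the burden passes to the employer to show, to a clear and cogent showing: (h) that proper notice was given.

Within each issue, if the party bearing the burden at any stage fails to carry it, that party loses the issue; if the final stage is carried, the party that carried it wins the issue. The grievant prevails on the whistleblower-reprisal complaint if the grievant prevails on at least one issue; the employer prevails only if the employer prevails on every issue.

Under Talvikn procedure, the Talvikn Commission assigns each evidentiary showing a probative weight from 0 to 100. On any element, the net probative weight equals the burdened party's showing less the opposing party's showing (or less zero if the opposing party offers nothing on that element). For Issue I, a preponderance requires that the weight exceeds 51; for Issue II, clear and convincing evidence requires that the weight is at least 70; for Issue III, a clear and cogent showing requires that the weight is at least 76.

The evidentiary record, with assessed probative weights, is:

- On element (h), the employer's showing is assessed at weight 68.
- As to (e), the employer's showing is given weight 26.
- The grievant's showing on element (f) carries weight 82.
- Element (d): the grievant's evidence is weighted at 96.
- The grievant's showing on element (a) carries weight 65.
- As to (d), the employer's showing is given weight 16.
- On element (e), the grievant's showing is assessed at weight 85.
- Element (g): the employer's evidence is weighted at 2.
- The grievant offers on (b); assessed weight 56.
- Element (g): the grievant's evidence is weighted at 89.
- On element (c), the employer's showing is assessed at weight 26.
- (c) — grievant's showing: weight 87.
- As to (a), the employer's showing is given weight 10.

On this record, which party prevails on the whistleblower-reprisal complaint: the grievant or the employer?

— Issue I —
Stage I.1 — burden on grievant; standard: a preponderance (weight exceeds 51).
    (a): 65 − 10 = 55 > 51 [met]
  Stage I.1 carried; the burden remains with the grievant.
Stage I.2 — burden on grievant; standard: a preponderance (weight exceeds 51).
    (b): 56 > 51 [met]
    (c): 87 − 26 = 61 > 51 [met]
  Stage I.2 carried; the final stage is satisfied.
With every stage satisfied, the grievant prevails on this issue.
— Issue II —
Stage II.1 (grievant, clear and convincing evidence, weight is at least 70): (d) net 96−16=80 ≥ 70 — meets.
  Stage II.1 carried; the burden remains with the grievant.
Stage II.2 (grievant, clear and convincing evidence, weight is at least 70): (e) net 85−26=59 < 70 — fails.
  Not every element is met, so the grievant fails to carry Stage II.2.
The employer prevails on this issue.
— Issue III —
Stage III.1 (grievant, a clear and cogent showing, weight is at least 76): (f) 82 ≥ 76 — meets; (g) net 89−2=87 ≥ 76 — meets.
  All elements met. The burden passes to the employer.
Stage III.2 (employer, a clear and cogent showing, weight is at least 76): (h) 68 < 76 — fails.
  The employer does not carry Stage III.2.
So the grievant prevails on this issue.
Per-issue: Issue I → grievant; Issue II → employer; Issue III → grievant. The grievant must prevail on at least one issue; overall, the grievant prevails.

grievant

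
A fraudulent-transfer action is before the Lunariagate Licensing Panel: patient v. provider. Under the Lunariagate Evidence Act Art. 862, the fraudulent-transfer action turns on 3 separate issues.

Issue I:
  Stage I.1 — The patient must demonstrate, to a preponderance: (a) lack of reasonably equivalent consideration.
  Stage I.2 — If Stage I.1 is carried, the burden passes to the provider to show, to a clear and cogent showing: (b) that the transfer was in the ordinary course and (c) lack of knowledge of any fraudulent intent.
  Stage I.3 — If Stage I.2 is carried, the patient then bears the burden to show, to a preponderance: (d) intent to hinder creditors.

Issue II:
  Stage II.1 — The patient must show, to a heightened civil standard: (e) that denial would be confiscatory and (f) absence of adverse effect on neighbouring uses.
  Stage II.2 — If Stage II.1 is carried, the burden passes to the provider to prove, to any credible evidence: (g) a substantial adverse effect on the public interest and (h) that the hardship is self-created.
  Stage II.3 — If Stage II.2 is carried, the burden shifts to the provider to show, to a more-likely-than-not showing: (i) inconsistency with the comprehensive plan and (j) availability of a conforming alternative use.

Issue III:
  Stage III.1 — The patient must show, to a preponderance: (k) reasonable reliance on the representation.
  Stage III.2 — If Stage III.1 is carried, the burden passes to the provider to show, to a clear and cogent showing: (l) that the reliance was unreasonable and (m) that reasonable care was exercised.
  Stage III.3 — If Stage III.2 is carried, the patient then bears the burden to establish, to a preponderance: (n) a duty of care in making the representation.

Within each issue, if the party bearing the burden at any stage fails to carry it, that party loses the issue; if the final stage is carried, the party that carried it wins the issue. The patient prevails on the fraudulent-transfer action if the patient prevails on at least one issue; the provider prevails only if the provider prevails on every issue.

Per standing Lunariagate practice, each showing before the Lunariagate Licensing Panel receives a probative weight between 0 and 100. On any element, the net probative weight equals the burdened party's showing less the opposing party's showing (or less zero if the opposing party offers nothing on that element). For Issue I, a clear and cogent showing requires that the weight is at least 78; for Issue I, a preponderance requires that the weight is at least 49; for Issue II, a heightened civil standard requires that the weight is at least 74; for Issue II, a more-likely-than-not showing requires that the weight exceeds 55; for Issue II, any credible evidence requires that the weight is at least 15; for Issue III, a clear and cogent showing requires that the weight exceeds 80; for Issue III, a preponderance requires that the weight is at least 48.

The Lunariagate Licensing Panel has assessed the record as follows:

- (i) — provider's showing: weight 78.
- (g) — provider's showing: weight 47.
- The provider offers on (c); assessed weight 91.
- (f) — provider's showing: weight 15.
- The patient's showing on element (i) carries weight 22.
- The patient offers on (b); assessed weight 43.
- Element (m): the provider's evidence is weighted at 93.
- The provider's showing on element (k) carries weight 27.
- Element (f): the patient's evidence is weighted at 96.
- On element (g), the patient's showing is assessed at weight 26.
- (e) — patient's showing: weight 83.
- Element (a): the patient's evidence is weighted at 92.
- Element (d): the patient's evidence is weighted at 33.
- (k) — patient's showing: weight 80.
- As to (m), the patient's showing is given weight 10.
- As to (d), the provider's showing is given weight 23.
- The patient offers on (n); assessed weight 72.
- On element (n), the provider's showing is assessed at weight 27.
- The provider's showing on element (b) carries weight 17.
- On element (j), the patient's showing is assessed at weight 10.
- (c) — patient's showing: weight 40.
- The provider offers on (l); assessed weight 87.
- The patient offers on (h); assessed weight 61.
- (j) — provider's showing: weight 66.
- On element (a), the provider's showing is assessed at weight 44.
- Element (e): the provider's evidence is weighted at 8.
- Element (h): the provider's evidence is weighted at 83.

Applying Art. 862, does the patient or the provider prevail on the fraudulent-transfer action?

— Issue I —
At Stage I.1 the patient must meet a preponderance (weight is at least 49): on (a) the weight is 92 less the opposing 44 gives net 48, < 49, so (a) does not meet the standard.
  Stage I.1 not carried; the patient fails its burden.
The analysis ends at Stage I.1; the provider prevails on this issue.
— Issue II —
At Stage II.1 the patient must meet a heightened civil standard (weight is at least 74): on (e) the weight is 83 less the opposing 8 gives net 75, which does reach 74, so (e) meets the standard; on (f) the weight is 96 less the opposing 15 gives net 81, which does reach 74, so (f) meets the standard.
  All elements met. The burden passes to the provider.
At Stage II.2 the provider must meet any credible evidence (weight is at least 15): on (g) the weight is 47 less the opposing 26 gives net 21, which does reach 15, so (g) meets the standard; on (h) the weight is 83 less the opposing 61 gives net 22, ≥ 15, so (h) meets the standard.
  All elements met. The provider retains the burden for Stage II.3.
At Stage II.3 the provider must meet a more-likely-than-not showing (weight exceeds 55): on (i) the weight is 78 less the opposing 22 gives net 56, which does exceed 55, so (i) meets the standard; on (j) the weight is 66 less the opposing 10 gives net 56, > 55, so (j) meets the standard.
  The provider carries the last stage.
With every stage satisfied, the provider prevails on this issue.
— Issue III —
At Stage III.1 the patient must meet a preponderance (weight is at least 48): on (k) the weight is 80 less the opposing 27 gives net 53, which does reach 48, so (k) meets the standard.
  The patient carries Stage III.1; the provider now bears the burden.
At Stage III.2 the provider must meet a clear and cogent showing (weight exceeds 80): on (l) the weight is 87, > 80, so (l) meets the standard; on (m) the weight is 93 less the opposing 10 gives net 83, > 80, so (m) meets the standard.
  Stage III.2 is satisfied; the onus moves to the patient.
At Stage III.3 the patient must meet a preponderance (weight is at least 48): on (n) the weight is 72 less the opposing 27 gives net 45, which does not reach 48, so (n) does not meet the standard.
  Not every element is met, so the patient fails to carry Stage III.3.
The analysis ends at Stage III.3; the provider prevails on this issue.
Per-issue: Issue I → provider; Issue II → provider; Issue III → provider. The patient must prevail on at least one issue; overall, the provider prevails.

provider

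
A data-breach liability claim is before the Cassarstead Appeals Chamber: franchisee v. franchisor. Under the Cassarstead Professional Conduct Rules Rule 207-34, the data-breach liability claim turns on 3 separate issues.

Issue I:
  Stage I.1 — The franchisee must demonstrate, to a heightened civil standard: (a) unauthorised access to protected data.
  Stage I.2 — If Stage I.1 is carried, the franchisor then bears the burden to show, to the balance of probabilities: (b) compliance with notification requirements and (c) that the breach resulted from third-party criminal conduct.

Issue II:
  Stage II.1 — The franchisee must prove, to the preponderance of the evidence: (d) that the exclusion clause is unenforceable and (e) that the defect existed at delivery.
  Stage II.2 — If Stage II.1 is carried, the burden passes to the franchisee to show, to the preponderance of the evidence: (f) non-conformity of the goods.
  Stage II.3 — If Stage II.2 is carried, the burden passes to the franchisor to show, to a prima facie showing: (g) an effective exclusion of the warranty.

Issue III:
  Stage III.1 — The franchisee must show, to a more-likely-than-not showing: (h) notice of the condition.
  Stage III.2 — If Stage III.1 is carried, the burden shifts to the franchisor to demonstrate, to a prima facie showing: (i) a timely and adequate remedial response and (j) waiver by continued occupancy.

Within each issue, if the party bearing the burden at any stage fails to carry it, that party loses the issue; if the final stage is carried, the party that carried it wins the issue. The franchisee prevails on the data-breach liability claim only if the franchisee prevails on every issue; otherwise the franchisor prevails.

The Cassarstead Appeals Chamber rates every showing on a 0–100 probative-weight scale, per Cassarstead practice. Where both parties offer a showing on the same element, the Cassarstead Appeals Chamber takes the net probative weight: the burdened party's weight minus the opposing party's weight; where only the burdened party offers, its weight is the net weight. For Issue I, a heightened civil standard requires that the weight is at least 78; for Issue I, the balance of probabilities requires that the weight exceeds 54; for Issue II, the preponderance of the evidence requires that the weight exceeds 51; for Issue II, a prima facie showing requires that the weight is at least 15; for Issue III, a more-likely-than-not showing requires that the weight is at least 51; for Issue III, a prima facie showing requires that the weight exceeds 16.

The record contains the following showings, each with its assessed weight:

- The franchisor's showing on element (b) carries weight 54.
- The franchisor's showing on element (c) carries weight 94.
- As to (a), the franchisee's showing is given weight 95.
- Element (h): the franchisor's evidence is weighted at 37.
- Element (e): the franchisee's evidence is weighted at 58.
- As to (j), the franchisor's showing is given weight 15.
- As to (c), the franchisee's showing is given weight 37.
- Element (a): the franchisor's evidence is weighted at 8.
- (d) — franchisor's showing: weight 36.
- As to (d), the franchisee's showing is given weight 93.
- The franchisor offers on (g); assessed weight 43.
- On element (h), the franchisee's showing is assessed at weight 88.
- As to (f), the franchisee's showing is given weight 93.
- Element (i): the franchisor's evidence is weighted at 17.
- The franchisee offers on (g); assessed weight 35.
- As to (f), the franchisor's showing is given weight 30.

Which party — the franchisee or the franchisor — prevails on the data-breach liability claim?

— Issue I —
At Stage I.1 the franchisee must meet a heightened civil standard (weight is at least 78): on (a) the weight is 95 less the opposing 8 gives net 87, ≥ 78, so (a) meets the standard.
  All elements met. The burden passes to the franchisor.
At Stage I.2 the franchisor must meet the balance of probabilities (weight exceeds 54): on (b) the weight is 54, ≤ 54, so (b) does not meet the standard; on (c) the weight is 94 less the opposing 37 gives net 57, > 54, so (c) meets the standard.
  Stage I.2 not carried; the franchisor fails its burden.
The analysis ends at Stage I.2; the franchisee prevails on this issue.
— Issue II —
Stage II.1 — burden on franchisee; standard: the preponderance of the evidence (weight exceeds 51).
    (d): 93 − 36 = 57 > 51 [met]
    (e): 58 > 51 [met]
  Stage II.1 carried; the burden remains with the franchisee.
Stage II.2 — burden on franchisee; standard: the preponderance of the evidence (weight exceeds 51).
    (f): 93 − 30 = 63 > 51 [met]
  Stage II.2 is satisfied; the onus moves to the franchisor.
Stage II.3 — burden on franchisor; standard: a prima facie showing (weight is at least 15).
    (g): 43 − 35 = 8 < 15 [not met]
  Not every element is met, so the franchisor fails to carry Stage II.3.
The franchisee prevails on this issue.
— Issue III —
Stage III.1 — burden on franchisee; standard: a more-likely-than-not showing (weight is at least 51).
    (h): 88 − 37 = 51 ≥ 51 [met]
  All elements met. The burden passes to the franchisor.
Stage III.2 — burden on franchisor; standard: a prima facie showing (weight exceeds 16).
    (i): 17 > 16 [met]
    (j): 15 ≤ 16 [not met]
  The franchisor does not carry Stage III.2.
The franchisee prevails on this issue.
Per-issue: Issue I → franchisee; Issue II → franchisee; Issue III → franchisee. The franchisee must prevail on every issue; overall, the franchisee prevails.

franchisee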